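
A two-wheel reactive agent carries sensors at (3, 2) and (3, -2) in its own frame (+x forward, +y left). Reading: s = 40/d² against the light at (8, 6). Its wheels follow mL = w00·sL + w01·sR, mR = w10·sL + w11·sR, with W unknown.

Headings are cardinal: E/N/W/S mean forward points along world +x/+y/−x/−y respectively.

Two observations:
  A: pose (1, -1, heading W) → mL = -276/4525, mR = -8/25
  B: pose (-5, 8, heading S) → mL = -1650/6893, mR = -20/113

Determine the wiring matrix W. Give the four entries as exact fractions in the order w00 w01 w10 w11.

obs A: pose=(1,-1,W) → sL=40/181, sR=8/25, mL=-276/4525, mR=-8/25
obs B: pose=(-5,8,S) → sL=20/61, sR=20/113, mL=-1650/6893, mR=-20/113
sensor matrix S = [[40/181, 8/25], [20/61, 20/113]]; det S = -410496/6238165
solve [mL_A; mL_B] = S·[w00; w01] and [mR_A; mR_B] = S·[w10; w11]:
  w00 = -1, w01 = 1/2, w10 = 0, w11 = -1

-1 1/2 0 -1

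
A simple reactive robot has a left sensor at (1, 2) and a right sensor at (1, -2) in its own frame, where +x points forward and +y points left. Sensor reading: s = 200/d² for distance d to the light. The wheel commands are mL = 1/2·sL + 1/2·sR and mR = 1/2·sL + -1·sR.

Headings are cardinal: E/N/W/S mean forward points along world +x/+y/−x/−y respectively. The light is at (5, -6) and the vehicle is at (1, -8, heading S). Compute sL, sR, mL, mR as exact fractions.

left sensor world pos  = (3, -9); dL² = 13
right sensor world pos = (-1, -9); dR² = 45
sL = 200/13 = 200/13
sR = 200/45 = 40/9
mL = 1/2·sL + 1/2·sR = 1160/117
mR = 1/2·sL + -1·sR = 380/117

200/13 40/9 1160/117 380/117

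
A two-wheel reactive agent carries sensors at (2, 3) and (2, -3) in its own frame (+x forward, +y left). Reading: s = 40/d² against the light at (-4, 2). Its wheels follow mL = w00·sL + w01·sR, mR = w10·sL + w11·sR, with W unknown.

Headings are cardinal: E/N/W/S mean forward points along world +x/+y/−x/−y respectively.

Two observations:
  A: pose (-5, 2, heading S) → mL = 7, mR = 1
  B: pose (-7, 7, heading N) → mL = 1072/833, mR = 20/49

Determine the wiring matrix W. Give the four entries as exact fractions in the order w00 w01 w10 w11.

1 1 0 1/2

obs A: pose=(-5,2,S) → sL=5, sR=2, mL=7, mR=1
obs B: pose=(-7,7,N) → sL=8/17, sR=40/49, mL=1072/833, mR=20/49
sensor matrix S = [[5, 2], [8/17, 40/49]]; det S = 2616/833
solve [mL_A; mL_B] = S·[w00; w01] and [mR_A; mR_B] = S·[w10; w11]:
  w00 = 1, w01 = 1, w10 = 0, w11 = 1/2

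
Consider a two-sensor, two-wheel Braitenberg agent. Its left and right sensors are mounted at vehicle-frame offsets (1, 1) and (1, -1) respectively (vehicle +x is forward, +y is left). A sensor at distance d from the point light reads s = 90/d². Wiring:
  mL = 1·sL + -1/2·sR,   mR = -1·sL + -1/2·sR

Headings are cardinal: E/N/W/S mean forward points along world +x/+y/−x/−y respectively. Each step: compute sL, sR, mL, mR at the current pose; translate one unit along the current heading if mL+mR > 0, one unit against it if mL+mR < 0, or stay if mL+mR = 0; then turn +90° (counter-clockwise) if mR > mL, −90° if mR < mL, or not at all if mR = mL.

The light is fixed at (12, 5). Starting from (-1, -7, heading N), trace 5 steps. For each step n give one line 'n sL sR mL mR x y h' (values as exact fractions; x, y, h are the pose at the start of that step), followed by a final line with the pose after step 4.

0 90/317 18/53 1917/16801 -7623/16801 -1 -7 N
1 5/16 9/34 49/272 -121/272 -1 -8 E
2 18/73 90/421 4293/30733 -10863/30733 -2 -8 S
3 45/197 45/173 6705/68162 -24435/68162 -2 -7 W
4 90/317 18/53 1917/16801 -7623/16801 -1 -7 N
final -1 -8 E

n=0: pose=(-1,-7,N); sL=90/317, sR=18/53; mL=1917/16801, mR=-7623/16801; mL+mR=-18/53 → advance -1; mR−mL=-180/317 → turn -1·90°
n=1: pose=(-1,-8,E); sL=5/16, sR=9/34; mL=49/272, mR=-121/272; mL+mR=-9/34 → advance -1; mR−mL=-5/8 → turn -1·90°
n=2: pose=(-2,-8,S); sL=18/73, sR=90/421; mL=4293/30733, mR=-10863/30733; mL+mR=-90/421 → advance -1; mR−mL=-36/73 → turn -1·90°
n=3: pose=(-2,-7,W); sL=45/197, sR=45/173; mL=6705/68162, mR=-24435/68162; mL+mR=-45/173 → advance -1; mR−mL=-90/197 → turn -1·90°
n=4: pose=(-1,-7,N); sL=90/317, sR=18/53; mL=1917/16801, mR=-7623/16801; mL+mR=-18/53 → advance -1; mR−mL=-180/317 → turn -1·90°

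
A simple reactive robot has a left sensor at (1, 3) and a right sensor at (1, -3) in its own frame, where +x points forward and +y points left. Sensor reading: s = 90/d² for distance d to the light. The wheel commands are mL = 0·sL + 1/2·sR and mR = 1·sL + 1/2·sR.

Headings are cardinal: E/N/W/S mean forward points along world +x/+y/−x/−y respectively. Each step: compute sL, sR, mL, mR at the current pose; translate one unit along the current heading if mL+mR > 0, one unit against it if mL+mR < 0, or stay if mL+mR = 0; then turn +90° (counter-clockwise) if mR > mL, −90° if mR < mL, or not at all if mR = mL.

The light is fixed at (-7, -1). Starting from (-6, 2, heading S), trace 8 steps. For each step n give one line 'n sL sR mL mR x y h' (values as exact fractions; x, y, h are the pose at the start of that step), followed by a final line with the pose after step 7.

0 9/2 45/4 45/8 81/8 -6 2 S
1 90/29 18 9 351/29 -6 1 E
2 9 45/17 45/34 351/34 -5 1 N
3 90 90/37 45/37 3375/37 -5 2 W
4 9/2 45/4 45/8 81/8 -6 2 S
5 90/29 18 9 351/29 -6 1 E
6 9 45/17 45/34 351/34 -5 1 N
7 90 90/37 45/37 3375/37 -5 2 W
final -6 2 S

n=0: pose=(-6,2,S); sL=9/2, sR=45/4; mL=45/8, mR=81/8; mL+mR=63/4 → advance +1; mR−mL=9/2 → turn +1·90°
n=1: pose=(-6,1,E); sL=90/29, sR=18; mL=9, mR=351/29; mL+mR=612/29 → advance +1; mR−mL=90/29 → turn +1·90°
n=2: pose=(-5,1,N); sL=9, sR=45/17; mL=45/34, mR=351/34; mL+mR=198/17 → advance +1; mR−mL=9 → turn +1·90°
n=3: pose=(-5,2,W); sL=90, sR=90/37; mL=45/37, mR=3375/37; mL+mR=3420/37 → advance +1; mR−mL=90 → turn +1·90°
n=4: pose=(-6,2,S); sL=9/2, sR=45/4; mL=45/8, mR=81/8; mL+mR=63/4 → advance +1; mR−mL=9/2 → turn +1·90°
n=5: pose=(-6,1,E); sL=90/29, sR=18; mL=9, mR=351/29; mL+mR=612/29 → advance +1; mR−mL=90/29 → turn +1·90°
n=6: pose=(-5,1,N); sL=9, sR=45/17; mL=45/34, mR=351/34; mL+mR=198/17 → advance +1; mR−mL=9 → turn +1·90°
n=7: pose=(-5,2,W); sL=90, sR=90/37; mL=45/37, mR=3375/37; mL+mR=3420/37 → advance +1; mR−mL=90 → turn +1·90°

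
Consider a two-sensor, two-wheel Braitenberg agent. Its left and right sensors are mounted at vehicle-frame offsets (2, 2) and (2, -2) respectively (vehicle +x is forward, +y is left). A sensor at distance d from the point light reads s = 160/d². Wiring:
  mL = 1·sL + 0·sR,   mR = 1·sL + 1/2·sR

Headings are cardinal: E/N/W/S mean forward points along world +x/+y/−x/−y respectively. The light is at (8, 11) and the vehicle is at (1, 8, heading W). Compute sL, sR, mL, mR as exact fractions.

80/53 80/41 80/53 5400/2173

left sensor world pos  = (-1, 6); dL² = 106
right sensor world pos = (-1, 10); dR² = 82
sL = 160/106 = 80/53
sR = 160/82 = 80/41
mL = 1·sL + 0·sR = 80/53
mR = 1·sL + 1/2·sR = 5400/2173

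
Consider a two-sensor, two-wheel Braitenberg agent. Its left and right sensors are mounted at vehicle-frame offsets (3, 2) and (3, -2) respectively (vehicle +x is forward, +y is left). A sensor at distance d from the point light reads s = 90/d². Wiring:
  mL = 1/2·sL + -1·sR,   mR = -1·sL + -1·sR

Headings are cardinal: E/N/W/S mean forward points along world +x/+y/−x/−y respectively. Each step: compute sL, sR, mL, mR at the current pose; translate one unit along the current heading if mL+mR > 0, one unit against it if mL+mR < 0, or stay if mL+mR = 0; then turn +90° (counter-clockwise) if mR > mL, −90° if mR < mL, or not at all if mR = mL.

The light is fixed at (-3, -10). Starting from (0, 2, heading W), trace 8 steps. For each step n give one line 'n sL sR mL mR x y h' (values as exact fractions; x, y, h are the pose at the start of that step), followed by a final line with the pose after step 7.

n=0: pose=(0,2,W); sL=9/10, sR=45/98; mL=-9/980, mR=-333/245; mL+mR=-1341/980 → advance -1; mR−mL=-27/20 → turn -1·90°
n=1: pose=(1,2,N); sL=90/229, sR=10/29; mL=-985/6641, mR=-4900/6641; mL+mR=-5885/6641 → advance -1; mR−mL=-135/229 → turn -1·90°
n=2: pose=(1,1,E); sL=45/109, sR=9/13; mL=-1377/2834, mR=-1566/1417; mL+mR=-4509/2834 → advance -1; mR−mL=-135/218 → turn -1·90°
n=3: pose=(0,1,S); sL=90/89, sR=18/13; mL=-1017/1157, mR=-2772/1157; mL+mR=-3789/1157 → advance -1; mR−mL=-135/89 → turn -1·90°
n=4: pose=(0,2,W); sL=9/10, sR=45/98; mL=-9/980, mR=-333/245; mL+mR=-1341/980 → advance -1; mR−mL=-27/20 → turn -1·90°
n=5: pose=(1,2,N); sL=90/229, sR=10/29; mL=-985/6641, mR=-4900/6641; mL+mR=-5885/6641 → advance -1; mR−mL=-135/229 → turn -1·90°
n=6: pose=(1,1,E); sL=45/109, sR=9/13; mL=-1377/2834, mR=-1566/1417; mL+mR=-4509/2834 → advance -1; mR−mL=-135/218 → turn -1·90°
n=7: pose=(0,1,S); sL=90/89, sR=18/13; mL=-1017/1157, mR=-2772/1157; mL+mR=-3789/1157 → advance -1; mR−mL=-135/89 → turn -1·90°

0 9/10 45/98 -9/980 -333/245 0 2 W
1 90/229 10/29 -985/6641 -4900/6641 1 2 N
2 45/109 9/13 -1377/2834 -1566/1417 1 1 E
3 90/89 18/13 -1017/1157 -2772/1157 0 1 S
4 9/10 45/98 -9/980 -333/245 0 2 W
5 90/229 10/29 -985/6641 -4900/6641 1 2 N
6 45/109 9/13 -1377/2834 -1566/1417 1 1 E
7 90/89 18/13 -1017/1157 -2772/1157 0 1 S
final 0 2 W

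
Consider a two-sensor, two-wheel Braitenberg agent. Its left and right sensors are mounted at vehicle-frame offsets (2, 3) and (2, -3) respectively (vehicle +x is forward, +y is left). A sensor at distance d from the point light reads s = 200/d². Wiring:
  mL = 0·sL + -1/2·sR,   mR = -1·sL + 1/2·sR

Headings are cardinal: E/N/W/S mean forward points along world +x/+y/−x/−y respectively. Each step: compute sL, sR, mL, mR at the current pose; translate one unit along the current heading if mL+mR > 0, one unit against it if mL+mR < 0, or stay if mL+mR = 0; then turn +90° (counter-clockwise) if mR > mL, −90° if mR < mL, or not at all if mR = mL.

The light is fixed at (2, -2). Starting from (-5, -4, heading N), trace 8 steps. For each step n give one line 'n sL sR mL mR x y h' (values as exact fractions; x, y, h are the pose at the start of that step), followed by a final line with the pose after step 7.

0 2 25/2 -25/4 17/4 -5 -4 N
1 200/117 200/81 -100/81 -500/1053 -5 -5 W
2 100/17 100/53 -50/53 -4450/901 -4 -5 S
3 200/89 40/13 -20/13 -820/1157 -4 -4 W
4 10 5/2 -5/4 -35/4 -3 -4 S
5 40/13 200/53 -100/53 -820/689 -3 -3 W
6 20 100/29 -50/29 -530/29 -2 -3 S
7 40/9 40/9 -20/9 -20/9 -2 -2 W
final -1 -2 W

n=0: pose=(-5,-4,N); sL=2, sR=25/2; mL=-25/4, mR=17/4; mL+mR=-2 → advance -1; mR−mL=21/2 → turn +1·90°
n=1: pose=(-5,-5,W); sL=200/117, sR=200/81; mL=-100/81, mR=-500/1053; mL+mR=-200/117 → advance -1; mR−mL=800/1053 → turn +1·90°
n=2: pose=(-4,-5,S); sL=100/17, sR=100/53; mL=-50/53, mR=-4450/901; mL+mR=-100/17 → advance -1; mR−mL=-3600/901 → turn -1·90°
n=3: pose=(-4,-4,W); sL=200/89, sR=40/13; mL=-20/13, mR=-820/1157; mL+mR=-200/89 → advance -1; mR−mL=960/1157 → turn +1·90°
n=4: pose=(-3,-4,S); sL=10, sR=5/2; mL=-5/4, mR=-35/4; mL+mR=-10 → advance -1; mR−mL=-15/2 → turn -1·90°
n=5: pose=(-3,-3,W); sL=40/13, sR=200/53; mL=-100/53, mR=-820/689; mL+mR=-40/13 → advance -1; mR−mL=480/689 → turn +1·90°
n=6: pose=(-2,-3,S); sL=20, sR=100/29; mL=-50/29, mR=-530/29; mL+mR=-20 → advance -1; mR−mL=-480/29 → turn -1·90°
n=7: pose=(-2,-2,W); sL=40/9, sR=40/9; mL=-20/9, mR=-20/9; mL+mR=-40/9 → advance -1; mR−mL=0 → turn +0·90°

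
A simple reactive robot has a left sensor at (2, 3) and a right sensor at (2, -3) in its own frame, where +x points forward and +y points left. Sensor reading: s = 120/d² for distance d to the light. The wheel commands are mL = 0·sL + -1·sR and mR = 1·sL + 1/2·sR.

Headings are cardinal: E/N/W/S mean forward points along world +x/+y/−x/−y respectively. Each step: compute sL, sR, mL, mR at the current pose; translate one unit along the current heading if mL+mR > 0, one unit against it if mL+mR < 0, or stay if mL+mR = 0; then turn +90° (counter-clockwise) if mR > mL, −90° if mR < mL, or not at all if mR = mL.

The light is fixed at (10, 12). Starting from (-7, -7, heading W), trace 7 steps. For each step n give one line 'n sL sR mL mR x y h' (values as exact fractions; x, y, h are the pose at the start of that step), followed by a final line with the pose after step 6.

0 24/169 120/617 -120/617 24948/104273 -7 -7 W
1 20/111 20/147 -20/147 450/1813 -8 -7 S
2 24/109 24/157 -24/157 5076/17113 -8 -8 E
3 30/181 3/13 -3/13 1323/4706 -7 -8 N
4 24/169 120/617 -120/617 24948/104273 -7 -7 W
5 20/111 20/147 -20/147 450/1813 -8 -7 S
6 24/109 24/157 -24/157 5076/17113 -8 -8 E
final -7 -8 N

n=0: pose=(-7,-7,W); sL=24/169, sR=120/617; mL=-120/617, mR=24948/104273; mL+mR=4668/104273 → advance +1; mR−mL=45228/104273 → turn +1·90°
n=1: pose=(-8,-7,S); sL=20/111, sR=20/147; mL=-20/147, mR=450/1813; mL+mR=610/5439 → advance +1; mR−mL=2090/5439 → turn +1·90°
n=2: pose=(-8,-8,E); sL=24/109, sR=24/157; mL=-24/157, mR=5076/17113; mL+mR=2460/17113 → advance +1; mR−mL=7692/17113 → turn +1·90°
n=3: pose=(-7,-8,N); sL=30/181, sR=3/13; mL=-3/13, mR=1323/4706; mL+mR=237/4706 → advance +1; mR−mL=2409/4706 → turn +1·90°
n=4: pose=(-7,-7,W); sL=24/169, sR=120/617; mL=-120/617, mR=24948/104273; mL+mR=4668/104273 → advance +1; mR−mL=45228/104273 → turn +1·90°
n=5: pose=(-8,-7,S); sL=20/111, sR=20/147; mL=-20/147, mR=450/1813; mL+mR=610/5439 → advance +1; mR−mL=2090/5439 → turn +1·90°
n=6: pose=(-8,-8,E); sL=24/109, sR=24/157; mL=-24/157, mR=5076/17113; mL+mR=2460/17113 → advance +1; mR−mL=7692/17113 → turn +1·90°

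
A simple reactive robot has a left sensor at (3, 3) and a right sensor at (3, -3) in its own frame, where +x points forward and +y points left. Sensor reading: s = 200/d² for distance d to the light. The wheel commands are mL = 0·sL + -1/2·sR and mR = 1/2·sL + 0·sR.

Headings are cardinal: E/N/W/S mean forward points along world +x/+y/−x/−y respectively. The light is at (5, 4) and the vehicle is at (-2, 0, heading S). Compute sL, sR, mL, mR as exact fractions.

left sensor world pos  = (1, -3); dL² = 65
right sensor world pos = (-5, -3); dR² = 149
sL = 200/65 = 40/13
sR = 200/149 = 200/149
mL = 0·sL + -1/2·sR = -100/149
mR = 1/2·sL + 0·sR = 20/13

40/13 200/149 -100/149 20/13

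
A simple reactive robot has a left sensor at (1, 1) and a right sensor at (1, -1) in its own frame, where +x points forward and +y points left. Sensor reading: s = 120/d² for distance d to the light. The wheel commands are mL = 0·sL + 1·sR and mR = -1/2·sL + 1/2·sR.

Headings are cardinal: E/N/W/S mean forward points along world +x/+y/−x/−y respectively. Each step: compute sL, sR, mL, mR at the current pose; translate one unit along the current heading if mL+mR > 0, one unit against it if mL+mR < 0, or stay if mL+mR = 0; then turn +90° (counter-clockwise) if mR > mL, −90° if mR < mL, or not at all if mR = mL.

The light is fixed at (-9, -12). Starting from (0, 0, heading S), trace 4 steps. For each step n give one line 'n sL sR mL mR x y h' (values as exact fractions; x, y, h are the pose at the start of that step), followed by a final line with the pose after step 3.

0 120/221 24/37 24/37 432/8177 0 0 S
1 30/41 15/26 15/26 -165/2132 0 -1 W
2 120/193 8/15 8/15 -128/2895 -1 -1 N
3 12/25 60/101 60/101 144/2525 -1 0 E
final 0 0 S

n=0: pose=(0,0,S); sL=120/221, sR=24/37; mL=24/37, mR=432/8177; mL+mR=5736/8177 → advance +1; mR−mL=-4872/8177 → turn -1·90°
n=1: pose=(0,-1,W); sL=30/41, sR=15/26; mL=15/26, mR=-165/2132; mL+mR=1065/2132 → advance +1; mR−mL=-1395/2132 → turn -1·90°
n=2: pose=(-1,-1,N); sL=120/193, sR=8/15; mL=8/15, mR=-128/2895; mL+mR=472/965 → advance +1; mR−mL=-1672/2895 → turn -1·90°
n=3: pose=(-1,0,E); sL=12/25, sR=60/101; mL=60/101, mR=144/2525; mL+mR=1644/2525 → advance +1; mR−mL=-1356/2525 → turn -1·90°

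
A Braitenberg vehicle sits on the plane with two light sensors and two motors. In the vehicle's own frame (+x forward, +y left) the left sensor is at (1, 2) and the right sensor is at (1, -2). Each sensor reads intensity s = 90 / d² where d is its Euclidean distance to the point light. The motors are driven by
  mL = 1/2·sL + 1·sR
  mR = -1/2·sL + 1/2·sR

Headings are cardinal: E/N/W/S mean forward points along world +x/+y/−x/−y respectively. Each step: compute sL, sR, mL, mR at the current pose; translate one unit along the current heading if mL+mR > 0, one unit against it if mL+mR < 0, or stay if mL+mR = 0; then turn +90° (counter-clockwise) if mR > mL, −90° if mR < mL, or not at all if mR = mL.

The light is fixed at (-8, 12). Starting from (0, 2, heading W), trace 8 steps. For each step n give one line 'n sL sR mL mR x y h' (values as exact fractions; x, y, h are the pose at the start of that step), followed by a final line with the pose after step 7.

0 90/193 90/113 22455/21809 3600/21809 0 2 W
1 45/53 5/9 935/954 -70/477 -1 2 N
2 90/113 18/37 3699/4181 -648/4181 -1 3 E
3 9/20 45/68 603/680 9/85 0 3 S
4 90/193 90/113 22455/21809 3600/21809 0 2 W
5 45/53 5/9 935/954 -70/477 -1 2 N
6 90/113 18/37 3699/4181 -648/4181 -1 3 E
7 9/20 45/68 603/680 9/85 0 3 S
final 0 2 W

n=0: pose=(0,2,W); sL=90/193, sR=90/113; mL=22455/21809, mR=3600/21809; mL+mR=135/113 → advance +1; mR−mL=-18855/21809 → turn -1·90°
n=1: pose=(-1,2,N); sL=45/53, sR=5/9; mL=935/954, mR=-70/477; mL+mR=5/6 → advance +1; mR−mL=-1075/954 → turn -1·90°
n=2: pose=(-1,3,E); sL=90/113, sR=18/37; mL=3699/4181, mR=-648/4181; mL+mR=27/37 → advance +1; mR−mL=-4347/4181 → turn -1·90°
n=3: pose=(0,3,S); sL=9/20, sR=45/68; mL=603/680, mR=9/85; mL+mR=135/136 → advance +1; mR−mL=-531/680 → turn -1·90°
n=4: pose=(0,2,W); sL=90/193, sR=90/113; mL=22455/21809, mR=3600/21809; mL+mR=135/113 → advance +1; mR−mL=-18855/21809 → turn -1·90°
n=5: pose=(-1,2,N); sL=45/53, sR=5/9; mL=935/954, mR=-70/477; mL+mR=5/6 → advance +1; mR−mL=-1075/954 → turn -1·90°
n=6: pose=(-1,3,E); sL=90/113, sR=18/37; mL=3699/4181, mR=-648/4181; mL+mR=27/37 → advance +1; mR−mL=-4347/4181 → turn -1·90°
n=7: pose=(0,3,S); sL=9/20, sR=45/68; mL=603/680, mR=9/85; mL+mR=135/136 → advance +1; mR−mL=-531/680 → turn -1·90°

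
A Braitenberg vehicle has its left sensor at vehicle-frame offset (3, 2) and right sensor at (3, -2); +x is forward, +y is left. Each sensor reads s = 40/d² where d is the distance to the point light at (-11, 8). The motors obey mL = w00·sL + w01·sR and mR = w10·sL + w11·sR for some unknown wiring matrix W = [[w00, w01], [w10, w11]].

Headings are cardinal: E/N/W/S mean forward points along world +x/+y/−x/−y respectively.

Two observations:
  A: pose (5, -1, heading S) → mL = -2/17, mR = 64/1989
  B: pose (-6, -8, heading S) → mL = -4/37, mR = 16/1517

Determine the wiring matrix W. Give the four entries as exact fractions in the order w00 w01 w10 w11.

obs A: pose=(5,-1,S) → sL=10/117, sR=2/17, mL=-2/17, mR=64/1989
obs B: pose=(-6,-8,S) → sL=4/41, sR=4/37, mL=-4/37, mR=16/1517
sensor matrix S = [[10/117, 2/17], [4/41, 4/37]]; det S = -6752/3017313
solve [mL_A; mL_B] = S·[w00; w01] and [mR_A; mR_B] = S·[w10; w11]:
  w00 = 0, w01 = -1, w10 = -1, w11 = 1

0 -1 -1 1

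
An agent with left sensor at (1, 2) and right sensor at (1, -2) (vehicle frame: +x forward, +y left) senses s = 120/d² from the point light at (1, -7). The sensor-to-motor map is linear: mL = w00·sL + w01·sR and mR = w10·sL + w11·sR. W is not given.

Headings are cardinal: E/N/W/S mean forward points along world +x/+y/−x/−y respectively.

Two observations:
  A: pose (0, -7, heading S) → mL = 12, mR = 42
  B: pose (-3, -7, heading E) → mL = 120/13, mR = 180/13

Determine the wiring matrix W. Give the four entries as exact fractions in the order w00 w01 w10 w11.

obs A: pose=(0,-7,S) → sL=60, sR=12, mL=12, mR=42
obs B: pose=(-3,-7,E) → sL=120/13, sR=120/13, mL=120/13, mR=180/13
sensor matrix S = [[60, 12], [120/13, 120/13]]; det S = 5760/13
solve [mL_A; mL_B] = S·[w00; w01] and [mR_A; mR_B] = S·[w10; w11]:
  w00 = 0, w01 = 1, w10 = 1/2, w11 = 1

0 1 1/2 1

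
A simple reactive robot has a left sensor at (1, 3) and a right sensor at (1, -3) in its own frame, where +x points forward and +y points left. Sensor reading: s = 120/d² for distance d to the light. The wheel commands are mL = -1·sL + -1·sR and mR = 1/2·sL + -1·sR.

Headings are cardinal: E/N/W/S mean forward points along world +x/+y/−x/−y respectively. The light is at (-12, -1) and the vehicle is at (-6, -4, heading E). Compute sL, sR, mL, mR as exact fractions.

left sensor world pos  = (-5, -1); dL² = 49
right sensor world pos = (-5, -7); dR² = 85
sL = 120/49 = 120/49
sR = 120/85 = 24/17
mL = -1·sL + -1·sR = -3216/833
mR = 1/2·sL + -1·sR = -156/833

120/49 24/17 -3216/833 -156/833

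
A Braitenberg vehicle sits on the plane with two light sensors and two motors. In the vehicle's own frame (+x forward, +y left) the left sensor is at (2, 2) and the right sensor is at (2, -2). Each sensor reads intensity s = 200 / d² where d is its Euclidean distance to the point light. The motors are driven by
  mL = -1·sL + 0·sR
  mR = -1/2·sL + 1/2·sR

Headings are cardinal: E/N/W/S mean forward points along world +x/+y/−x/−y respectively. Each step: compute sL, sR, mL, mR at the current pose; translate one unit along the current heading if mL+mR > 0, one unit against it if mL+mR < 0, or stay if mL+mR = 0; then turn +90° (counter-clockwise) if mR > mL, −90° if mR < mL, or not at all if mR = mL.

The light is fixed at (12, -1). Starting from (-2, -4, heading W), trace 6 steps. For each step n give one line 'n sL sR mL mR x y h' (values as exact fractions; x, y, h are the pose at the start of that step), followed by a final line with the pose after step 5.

0 200/281 200/257 -200/281 2400/72217 -2 -4 W
1 100/73 4/5 -100/73 -104/365 -1 -4 S
2 200/121 200/137 -200/121 -1600/16577 -1 -3 E
3 25/32 25/18 -25/32 175/576 -2 -3 N
4 200/281 200/257 -200/281 2400/72217 -2 -4 W
5 100/73 4/5 -100/73 -104/365 -1 -4 S
final -1 -3 E

n=0: pose=(-2,-4,W); sL=200/281, sR=200/257; mL=-200/281, mR=2400/72217; mL+mR=-49000/72217 → advance -1; mR−mL=53800/72217 → turn +1·90°
n=1: pose=(-1,-4,S); sL=100/73, sR=4/5; mL=-100/73, mR=-104/365; mL+mR=-604/365 → advance -1; mR−mL=396/365 → turn +1·90°
n=2: pose=(-1,-3,E); sL=200/121, sR=200/137; mL=-200/121, mR=-1600/16577; mL+mR=-29000/16577 → advance -1; mR−mL=25800/16577 → turn +1·90°
n=3: pose=(-2,-3,N); sL=25/32, sR=25/18; mL=-25/32, mR=175/576; mL+mR=-275/576 → advance -1; mR−mL=625/576 → turn +1·90°
n=4: pose=(-2,-4,W); sL=200/281, sR=200/257; mL=-200/281, mR=2400/72217; mL+mR=-49000/72217 → advance -1; mR−mL=53800/72217 → turn +1·90°
n=5: pose=(-1,-4,S); sL=100/73, sR=4/5; mL=-100/73, mR=-104/365; mL+mR=-604/365 → advance -1; mR−mL=396/365 → turn +1·90°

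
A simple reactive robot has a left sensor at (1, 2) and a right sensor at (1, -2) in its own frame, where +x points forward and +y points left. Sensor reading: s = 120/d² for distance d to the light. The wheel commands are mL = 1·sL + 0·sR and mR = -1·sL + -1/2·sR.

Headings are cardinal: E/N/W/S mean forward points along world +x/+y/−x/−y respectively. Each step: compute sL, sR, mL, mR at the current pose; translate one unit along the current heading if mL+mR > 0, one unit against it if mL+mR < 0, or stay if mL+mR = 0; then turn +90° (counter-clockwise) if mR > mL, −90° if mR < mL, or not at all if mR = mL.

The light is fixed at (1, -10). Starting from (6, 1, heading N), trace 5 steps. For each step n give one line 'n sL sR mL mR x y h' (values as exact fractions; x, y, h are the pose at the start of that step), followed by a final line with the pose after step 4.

0 40/51 120/193 40/51 -10780/9843 6 1 N
1 2/3 6/5 2/3 -19/15 6 0 E
2 40/39 24/17 40/39 -1148/663 5 0 S
3 4/3 60/89 4/3 -446/267 5 1 W
4 40/51 120/193 40/51 -10780/9843 6 1 N
final 6 0 E

n=0: pose=(6,1,N); sL=40/51, sR=120/193; mL=40/51, mR=-10780/9843; mL+mR=-60/193 → advance -1; mR−mL=-18500/9843 → turn -1·90°
n=1: pose=(6,0,E); sL=2/3, sR=6/5; mL=2/3, mR=-19/15; mL+mR=-3/5 → advance -1; mR−mL=-29/15 → turn -1·90°
n=2: pose=(5,0,S); sL=40/39, sR=24/17; mL=40/39, mR=-1148/663; mL+mR=-12/17 → advance -1; mR−mL=-1828/663 → turn -1·90°
n=3: pose=(5,1,W); sL=4/3, sR=60/89; mL=4/3, mR=-446/267; mL+mR=-30/89 → advance -1; mR−mL=-802/267 → turn -1·90°
n=4: pose=(6,1,N); sL=40/51, sR=120/193; mL=40/51, mR=-10780/9843; mL+mR=-60/193 → advance -1; mR−mL=-18500/9843 → turn -1·90°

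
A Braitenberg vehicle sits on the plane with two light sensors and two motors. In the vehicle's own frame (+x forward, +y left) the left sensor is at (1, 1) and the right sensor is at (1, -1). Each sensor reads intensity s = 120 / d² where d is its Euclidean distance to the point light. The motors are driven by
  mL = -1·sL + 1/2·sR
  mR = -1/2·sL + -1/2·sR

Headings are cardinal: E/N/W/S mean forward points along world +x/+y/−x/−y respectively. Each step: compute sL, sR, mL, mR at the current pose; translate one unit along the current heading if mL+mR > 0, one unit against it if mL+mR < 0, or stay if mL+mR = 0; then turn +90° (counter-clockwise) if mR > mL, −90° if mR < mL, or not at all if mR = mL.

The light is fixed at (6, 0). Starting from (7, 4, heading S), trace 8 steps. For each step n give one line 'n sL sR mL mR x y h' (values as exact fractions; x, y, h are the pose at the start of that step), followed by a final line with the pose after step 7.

n=0: pose=(7,4,S); sL=120/13, sR=40/3; mL=-100/39, mR=-440/39; mL+mR=-180/13 → advance -1; mR−mL=-340/39 → turn -1·90°
n=1: pose=(7,5,W); sL=15/2, sR=10/3; mL=-35/6, mR=-65/12; mL+mR=-45/4 → advance -1; mR−mL=5/12 → turn +1·90°
n=2: pose=(8,5,S); sL=24/5, sR=120/17; mL=-108/85, mR=-504/85; mL+mR=-36/5 → advance -1; mR−mL=-396/85 → turn -1·90°
n=3: pose=(8,6,W); sL=60/13, sR=12/5; mL=-222/65, mR=-228/65; mL+mR=-90/13 → advance -1; mR−mL=-6/65 → turn -1·90°
n=4: pose=(9,6,N); sL=120/53, sR=24/13; mL=-924/689, mR=-1416/689; mL+mR=-180/53 → advance -1; mR−mL=-492/689 → turn -1·90°
n=5: pose=(9,5,E); sL=30/13, sR=15/4; mL=-45/104, mR=-315/104; mL+mR=-45/13 → advance -1; mR−mL=-135/52 → turn -1·90°
n=6: pose=(8,5,S); sL=24/5, sR=120/17; mL=-108/85, mR=-504/85; mL+mR=-36/5 → advance -1; mR−mL=-396/85 → turn -1·90°
n=7: pose=(8,6,W); sL=60/13, sR=12/5; mL=-222/65, mR=-228/65; mL+mR=-90/13 → advance -1; mR−mL=-6/65 → turn -1·90°

0 120/13 40/3 -100/39 -440/39 7 4 S
1 15/2 10/3 -35/6 -65/12 7 5 W
2 24/5 120/17 -108/85 -504/85 8 5 S
3 60/13 12/5 -222/65 -228/65 8 6 W
4 120/53 24/13 -924/689 -1416/689 9 6 N
5 30/13 15/4 -45/104 -315/104 9 5 E
6 24/5 120/17 -108/85 -504/85 8 5 S
7 60/13 12/5 -222/65 -228/65 8 6 W
final 9 6 N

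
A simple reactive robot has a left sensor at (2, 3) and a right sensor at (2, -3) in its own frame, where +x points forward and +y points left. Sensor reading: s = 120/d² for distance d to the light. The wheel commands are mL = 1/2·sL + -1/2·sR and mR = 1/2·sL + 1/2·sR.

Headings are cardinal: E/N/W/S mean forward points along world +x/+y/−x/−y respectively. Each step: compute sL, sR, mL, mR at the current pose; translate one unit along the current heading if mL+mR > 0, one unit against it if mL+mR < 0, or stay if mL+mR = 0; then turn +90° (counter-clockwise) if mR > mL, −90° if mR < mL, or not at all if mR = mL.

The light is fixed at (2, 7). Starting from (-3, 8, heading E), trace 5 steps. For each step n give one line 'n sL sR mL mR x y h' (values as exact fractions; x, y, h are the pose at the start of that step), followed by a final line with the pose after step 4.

0 24/5 120/13 -144/65 456/65 -3 8 E
1 60/29 12 -144/29 204/29 -2 8 N
2 120/37 120/61 1440/2257 5880/2257 -2 9 W
3 30 15/8 225/16 255/16 -3 9 S
4 24/5 120/13 -144/65 456/65 -3 8 E
final -2 8 N

n=0: pose=(-3,8,E); sL=24/5, sR=120/13; mL=-144/65, mR=456/65; mL+mR=24/5 → advance +1; mR−mL=120/13 → turn +1·90°
n=1: pose=(-2,8,N); sL=60/29, sR=12; mL=-144/29, mR=204/29; mL+mR=60/29 → advance +1; mR−mL=12 → turn +1·90°
n=2: pose=(-2,9,W); sL=120/37, sR=120/61; mL=1440/2257, mR=5880/2257; mL+mR=120/37 → advance +1; mR−mL=120/61 → turn +1·90°
n=3: pose=(-3,9,S); sL=30, sR=15/8; mL=225/16, mR=255/16; mL+mR=30 → advance +1; mR−mL=15/8 → turn +1·90°
n=4: pose=(-3,8,E); sL=24/5, sR=120/13; mL=-144/65, mR=456/65; mL+mR=24/5 → advance +1; mR−mL=120/13 → turn +1·90°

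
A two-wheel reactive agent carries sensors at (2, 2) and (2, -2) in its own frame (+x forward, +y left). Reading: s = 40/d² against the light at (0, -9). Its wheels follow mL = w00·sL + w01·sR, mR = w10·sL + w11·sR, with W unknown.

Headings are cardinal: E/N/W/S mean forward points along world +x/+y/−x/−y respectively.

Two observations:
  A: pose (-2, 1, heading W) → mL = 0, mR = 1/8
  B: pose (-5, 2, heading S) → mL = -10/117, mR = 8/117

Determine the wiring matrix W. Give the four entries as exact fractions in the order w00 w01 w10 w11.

1/2 -1 1/2 -1/2

obs A: pose=(-2,1,W) → sL=1/2, sR=1/4, mL=0, mR=1/8
obs B: pose=(-5,2,S) → sL=4/9, sR=4/13, mL=-10/117, mR=8/117
sensor matrix S = [[1/2, 1/4], [4/9, 4/13]]; det S = 5/117
solve [mL_A; mL_B] = S·[w00; w01] and [mR_A; mR_B] = S·[w10; w11]:
  w00 = 1/2, w01 = -1, w10 = 1/2, w11 = -1/2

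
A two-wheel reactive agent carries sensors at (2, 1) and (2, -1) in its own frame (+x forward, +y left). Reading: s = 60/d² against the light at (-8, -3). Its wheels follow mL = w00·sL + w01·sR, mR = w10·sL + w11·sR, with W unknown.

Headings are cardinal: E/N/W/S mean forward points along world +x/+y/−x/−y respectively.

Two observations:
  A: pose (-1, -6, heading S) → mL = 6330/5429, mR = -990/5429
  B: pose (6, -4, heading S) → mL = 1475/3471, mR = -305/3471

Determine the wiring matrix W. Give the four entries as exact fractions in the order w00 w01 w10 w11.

1 1/2 -1 1/2

obs A: pose=(-1,-6,S) → sL=60/89, sR=60/61, mL=6330/5429, mR=-990/5429
obs B: pose=(6,-4,S) → sL=10/39, sR=30/89, mL=1475/3471, mR=-305/3471
sensor matrix S = [[60/89, 60/61], [10/39, 30/89]]; det S = -156800/6281353
solve [mL_A; mL_B] = S·[w00; w01] and [mR_A; mR_B] = S·[w10; w11]:
  w00 = 1, w01 = 1/2, w10 = -1, w11 = 1/2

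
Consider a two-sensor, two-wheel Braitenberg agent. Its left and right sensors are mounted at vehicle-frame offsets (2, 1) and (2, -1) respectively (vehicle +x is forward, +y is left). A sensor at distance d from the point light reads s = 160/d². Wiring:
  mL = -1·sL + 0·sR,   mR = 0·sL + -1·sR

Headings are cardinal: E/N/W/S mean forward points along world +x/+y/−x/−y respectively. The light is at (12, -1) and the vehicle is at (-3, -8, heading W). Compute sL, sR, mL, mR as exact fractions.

160/353 32/65 -160/353 -32/65

left sensor world pos  = (-5, -9); dL² = 353
right sensor world pos = (-5, -7); dR² = 325
sL = 160/353 = 160/353
sR = 160/325 = 32/65
mL = -1·sL + 0·sR = -160/353
mR = 0·sL + -1·sR = -32/65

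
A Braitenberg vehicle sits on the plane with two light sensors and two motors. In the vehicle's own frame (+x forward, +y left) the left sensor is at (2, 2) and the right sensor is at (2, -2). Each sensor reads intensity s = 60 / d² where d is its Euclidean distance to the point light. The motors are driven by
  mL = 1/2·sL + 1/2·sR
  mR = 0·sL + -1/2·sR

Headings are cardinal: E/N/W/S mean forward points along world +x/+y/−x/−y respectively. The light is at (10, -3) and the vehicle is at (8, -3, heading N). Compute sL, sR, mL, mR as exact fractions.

left sensor world pos  = (6, -1); dL² = 20
right sensor world pos = (10, -1); dR² = 4
sL = 60/20 = 3
sR = 60/4 = 15
mL = 1/2·sL + 1/2·sR = 9
mR = 0·sL + -1/2·sR = -15/2

3 15 9 -15/2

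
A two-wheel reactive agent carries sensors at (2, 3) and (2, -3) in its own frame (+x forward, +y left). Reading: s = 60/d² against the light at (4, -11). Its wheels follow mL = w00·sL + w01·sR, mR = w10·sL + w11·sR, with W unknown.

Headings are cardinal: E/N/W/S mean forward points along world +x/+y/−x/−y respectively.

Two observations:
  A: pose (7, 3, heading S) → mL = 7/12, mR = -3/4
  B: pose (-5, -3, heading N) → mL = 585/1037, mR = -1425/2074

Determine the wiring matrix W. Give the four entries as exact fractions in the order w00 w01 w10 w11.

1/2 1 -1 -1

obs A: pose=(7,3,S) → sL=1/3, sR=5/12, mL=7/12, mR=-3/4
obs B: pose=(-5,-3,N) → sL=15/61, sR=15/34, mL=585/1037, mR=-1425/2074
sensor matrix S = [[1/3, 5/12], [15/61, 15/34]]; det S = 185/4148
solve [mL_A; mL_B] = S·[w00; w01] and [mR_A; mR_B] = S·[w10; w11]:
  w00 = 1/2, w01 = 1, w10 = -1, w11 = -1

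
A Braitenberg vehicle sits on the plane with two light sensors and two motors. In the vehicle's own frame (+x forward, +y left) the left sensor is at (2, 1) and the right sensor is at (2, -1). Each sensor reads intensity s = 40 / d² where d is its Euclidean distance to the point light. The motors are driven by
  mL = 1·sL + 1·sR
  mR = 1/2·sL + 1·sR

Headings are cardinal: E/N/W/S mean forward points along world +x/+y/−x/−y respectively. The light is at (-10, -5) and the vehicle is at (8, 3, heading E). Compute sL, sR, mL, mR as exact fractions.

40/481 40/449 37200/215969 28220/215969

left sensor world pos  = (10, 4); dL² = 481
right sensor world pos = (10, 2); dR² = 449
sL = 40/481 = 40/481
sR = 40/449 = 40/449
mL = 1·sL + 1·sR = 37200/215969
mR = 1/2·sL + 1·sR = 28220/215969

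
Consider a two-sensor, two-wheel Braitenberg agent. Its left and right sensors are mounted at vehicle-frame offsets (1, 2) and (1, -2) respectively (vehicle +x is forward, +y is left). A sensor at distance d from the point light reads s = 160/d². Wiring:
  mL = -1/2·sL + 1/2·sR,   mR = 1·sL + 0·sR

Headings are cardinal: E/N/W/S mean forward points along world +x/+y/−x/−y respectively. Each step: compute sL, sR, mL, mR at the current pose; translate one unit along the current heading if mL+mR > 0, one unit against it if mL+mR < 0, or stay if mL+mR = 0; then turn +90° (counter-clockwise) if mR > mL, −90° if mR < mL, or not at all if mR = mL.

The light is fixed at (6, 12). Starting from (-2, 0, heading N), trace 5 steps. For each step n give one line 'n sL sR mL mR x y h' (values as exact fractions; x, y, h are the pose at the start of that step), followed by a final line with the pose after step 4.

n=0: pose=(-2,0,N); sL=160/221, sR=160/157; mL=5120/34697, mR=160/221; mL+mR=30240/34697 → advance +1; mR−mL=20000/34697 → turn +1·90°
n=1: pose=(-2,1,W); sL=16/25, sR=80/81; mL=352/2025, mR=16/25; mL+mR=1648/2025 → advance +1; mR−mL=944/2025 → turn +1·90°
n=2: pose=(-3,1,S); sL=160/193, sR=32/53; mL=-1152/10229, mR=160/193; mL+mR=7328/10229 → advance +1; mR−mL=9632/10229 → turn +1·90°
n=3: pose=(-3,0,E); sL=40/41, sR=8/13; mL=-96/533, mR=40/41; mL+mR=424/533 → advance +1; mR−mL=616/533 → turn +1·90°
n=4: pose=(-2,0,N); sL=160/221, sR=160/157; mL=5120/34697, mR=160/221; mL+mR=30240/34697 → advance +1; mR−mL=20000/34697 → turn +1·90°

0 160/221 160/157 5120/34697 160/221 -2 0 N
1 16/25 80/81 352/2025 16/25 -2 1 W
2 160/193 32/53 -1152/10229 160/193 -3 1 S
3 40/41 8/13 -96/533 40/41 -3 0 E
4 160/221 160/157 5120/34697 160/221 -2 0 N
final -2 1 W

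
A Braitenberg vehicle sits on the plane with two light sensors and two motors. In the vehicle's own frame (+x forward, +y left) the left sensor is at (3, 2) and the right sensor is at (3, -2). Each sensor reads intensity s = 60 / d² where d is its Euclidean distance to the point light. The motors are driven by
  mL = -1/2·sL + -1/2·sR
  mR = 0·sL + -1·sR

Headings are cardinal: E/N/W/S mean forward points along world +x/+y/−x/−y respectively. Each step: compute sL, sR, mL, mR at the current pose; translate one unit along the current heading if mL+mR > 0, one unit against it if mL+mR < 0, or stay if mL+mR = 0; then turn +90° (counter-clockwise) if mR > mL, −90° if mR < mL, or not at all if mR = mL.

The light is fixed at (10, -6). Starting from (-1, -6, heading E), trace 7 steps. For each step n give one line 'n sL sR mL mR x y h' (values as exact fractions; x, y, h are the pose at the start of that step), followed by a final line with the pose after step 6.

0 15/17 15/17 -15/17 -15/17 -1 -6 E
1 12/17 12/17 -12/17 -12/17 -2 -6 E
2 15/26 15/26 -15/26 -15/26 -3 -6 E
3 12/25 12/25 -12/25 -12/25 -4 -6 E
4 15/37 15/37 -15/37 -15/37 -5 -6 E
5 60/173 60/173 -60/173 -60/173 -6 -6 E
6 3/10 3/10 -3/10 -3/10 -7 -6 E
final -8 -6 E

n=0: pose=(-1,-6,E); sL=15/17, sR=15/17; mL=-15/17, mR=-15/17; mL+mR=-30/17 → advance -1; mR−mL=0 → turn +0·90°
n=1: pose=(-2,-6,E); sL=12/17, sR=12/17; mL=-12/17, mR=-12/17; mL+mR=-24/17 → advance -1; mR−mL=0 → turn +0·90°
n=2: pose=(-3,-6,E); sL=15/26, sR=15/26; mL=-15/26, mR=-15/26; mL+mR=-15/13 → advance -1; mR−mL=0 → turn +0·90°
n=3: pose=(-4,-6,E); sL=12/25, sR=12/25; mL=-12/25, mR=-12/25; mL+mR=-24/25 → advance -1; mR−mL=0 → turn +0·90°
n=4: pose=(-5,-6,E); sL=15/37, sR=15/37; mL=-15/37, mR=-15/37; mL+mR=-30/37 → advance -1; mR−mL=0 → turn +0·90°
n=5: pose=(-6,-6,E); sL=60/173, sR=60/173; mL=-60/173, mR=-60/173; mL+mR=-120/173 → advance -1; mR−mL=0 → turn +0·90°
n=6: pose=(-7,-6,E); sL=3/10, sR=3/10; mL=-3/10, mR=-3/10; mL+mR=-3/5 → advance -1; mR−mL=0 → turn +0·90°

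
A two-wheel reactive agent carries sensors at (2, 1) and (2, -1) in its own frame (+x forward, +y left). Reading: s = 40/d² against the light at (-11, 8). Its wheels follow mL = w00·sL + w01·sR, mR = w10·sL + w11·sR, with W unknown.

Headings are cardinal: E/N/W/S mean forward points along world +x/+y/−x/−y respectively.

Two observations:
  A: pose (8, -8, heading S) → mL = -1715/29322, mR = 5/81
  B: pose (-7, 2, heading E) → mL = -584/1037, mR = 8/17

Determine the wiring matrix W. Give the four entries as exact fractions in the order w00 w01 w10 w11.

-1/2 -1/2 0 1

obs A: pose=(8,-8,S) → sL=10/181, sR=5/81, mL=-1715/29322, mR=5/81
obs B: pose=(-7,2,E) → sL=40/61, sR=8/17, mL=-584/1037, mR=8/17
sensor matrix S = [[10/181, 5/81], [40/61, 8/17]]; det S = -220120/15203457
solve [mL_A; mL_B] = S·[w00; w01] and [mR_A; mR_B] = S·[w10; w11]:
  w00 = -1/2, w01 = -1/2, w10 = 0, w11 = 1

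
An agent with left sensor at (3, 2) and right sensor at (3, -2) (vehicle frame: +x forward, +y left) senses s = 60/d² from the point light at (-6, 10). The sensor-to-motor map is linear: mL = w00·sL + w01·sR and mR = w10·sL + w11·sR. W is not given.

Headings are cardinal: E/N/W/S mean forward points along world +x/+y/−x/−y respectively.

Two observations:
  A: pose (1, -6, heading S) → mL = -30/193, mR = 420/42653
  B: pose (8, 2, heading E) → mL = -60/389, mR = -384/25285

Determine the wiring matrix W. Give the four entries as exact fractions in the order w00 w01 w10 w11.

obs A: pose=(1,-6,S) → sL=30/221, sR=30/193, mL=-30/193, mR=420/42653
obs B: pose=(8,2,E) → sL=12/65, sR=60/389, mL=-60/389, mR=-384/25285
sensor matrix S = [[30/221, 30/193], [12/65, 60/389]]; det S = -128736/16592017
solve [mL_A; mL_B] = S·[w00; w01] and [mR_A; mR_B] = S·[w10; w11]:
  w00 = 0, w01 = -1, w10 = -1/2, w11 = 1/2

0 -1 -1/2 1/2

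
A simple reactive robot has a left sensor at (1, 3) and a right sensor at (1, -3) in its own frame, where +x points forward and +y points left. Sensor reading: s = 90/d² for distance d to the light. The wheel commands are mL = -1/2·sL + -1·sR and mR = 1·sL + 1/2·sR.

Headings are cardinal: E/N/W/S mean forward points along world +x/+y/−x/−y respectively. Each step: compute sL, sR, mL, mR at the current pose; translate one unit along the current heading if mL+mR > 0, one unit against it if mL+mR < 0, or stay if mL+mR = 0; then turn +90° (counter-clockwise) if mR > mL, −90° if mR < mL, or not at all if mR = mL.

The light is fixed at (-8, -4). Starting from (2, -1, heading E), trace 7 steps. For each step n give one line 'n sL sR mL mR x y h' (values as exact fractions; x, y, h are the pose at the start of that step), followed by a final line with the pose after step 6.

n=0: pose=(2,-1,E); sL=90/157, sR=90/121; mL=-19575/18997, mR=17955/18997; mL+mR=-1620/18997 → advance -1; mR−mL=37530/18997 → turn +1·90°
n=1: pose=(1,-1,N); sL=45/26, sR=9/16; mL=-297/208, mR=837/416; mL+mR=243/416 → advance +1; mR−mL=1431/416 → turn +1·90°
n=2: pose=(1,0,W); sL=18/13, sR=90/113; mL=-2187/1469, mR=2619/1469; mL+mR=432/1469 → advance +1; mR−mL=4806/1469 → turn +1·90°
n=3: pose=(0,0,S); sL=9/13, sR=45/17; mL=-1323/442, mR=891/442; mL+mR=-216/221 → advance -1; mR−mL=1107/221 → turn +1·90°
n=4: pose=(0,1,E); sL=18/29, sR=18/17; mL=-675/493, mR=567/493; mL+mR=-108/493 → advance -1; mR−mL=1242/493 → turn +1·90°
n=5: pose=(-1,1,N); sL=45/26, sR=45/68; mL=-675/442, mR=3645/1768; mL+mR=945/1768 → advance +1; mR−mL=6345/1768 → turn +1·90°
n=6: pose=(-1,2,W); sL=2, sR=10/13; mL=-23/13, mR=31/13; mL+mR=8/13 → advance +1; mR−mL=54/13 → turn +1·90°

0 90/157 90/121 -19575/18997 17955/18997 2 -1 E
1 45/26 9/16 -297/208 837/416 1 -1 N
2 18/13 90/113 -2187/1469 2619/1469 1 0 W
3 9/13 45/17 -1323/442 891/442 0 0 S
4 18/29 18/17 -675/493 567/493 0 1 E
5 45/26 45/68 -675/442 3645/1768 -1 1 N
6 2 10/13 -23/13 31/13 -1 2 W
final -2 2 S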